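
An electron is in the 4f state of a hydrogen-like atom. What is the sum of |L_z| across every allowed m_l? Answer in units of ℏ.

The 4f subshell has l = 3.
The allowed m_l values are -3, -2, -1, 0, 1, 2, 3.
Σ|m_l| = l(l+1) = 12.

Σ|L_z| = 12 ℏ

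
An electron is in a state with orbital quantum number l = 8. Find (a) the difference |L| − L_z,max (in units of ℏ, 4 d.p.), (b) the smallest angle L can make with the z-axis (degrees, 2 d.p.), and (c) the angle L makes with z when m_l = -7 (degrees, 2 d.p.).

|L| − L_z,max = (6√2 − 8)ℏ ≈ 0.4853ℏ.
cos θ_min = 8/√72, so θ_min ≈ 19.47°.
For m_l = -7: cos θ = -7/√72, θ ≈ 145.58°.

|L|−L_z,max ≈ 0.4853ℏ; θ_min ≈ 19.47°; θ(m_l=-7) ≈ 145.58°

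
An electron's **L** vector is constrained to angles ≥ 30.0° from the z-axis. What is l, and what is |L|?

l = 3, |L| = 2√3 ℏ ≈ 3.464ℏ

cos²θ_min = l/(l+1) = 0.7500.
Thus l = 0.7500/(1 − 0.7500) ≈ 3.
Then |L| = ℏ√(3·4) = 2√3 ℏ.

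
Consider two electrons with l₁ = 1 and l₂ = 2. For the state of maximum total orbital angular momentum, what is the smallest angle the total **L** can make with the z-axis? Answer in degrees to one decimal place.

L runs from |1 − 2| = 1 to 1 + 2 = 3.
L ∈ {1, 2, 3}.
The maximum is L = 3, with |L_tot| = ℏ√(3·4) = 2√3 ℏ.
The minimum angle with z is arccos(3/√12) ≈ 30.0°.

θ_min ≈ 30.0°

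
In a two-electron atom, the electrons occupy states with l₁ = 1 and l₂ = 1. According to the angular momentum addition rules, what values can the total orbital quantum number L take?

By the triangle rule, |l₁ − l₂| ≤ L ≤ l₁ + l₂.
So L can be 0, 1, 2.

L = 0, 1, 2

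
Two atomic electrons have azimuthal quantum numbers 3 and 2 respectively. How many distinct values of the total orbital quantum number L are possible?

By the triangle rule, |l₁ − l₂| ≤ L ≤ l₁ + l₂.
L ∈ {1, 2, 3, 4, 5}.
That is 5 values.

5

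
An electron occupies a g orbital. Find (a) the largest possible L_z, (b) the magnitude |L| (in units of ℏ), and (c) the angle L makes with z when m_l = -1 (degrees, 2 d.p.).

A g state has l = 4.
L_z,max = lℏ = 4ℏ.
|L| = ℏ√(4·5) = 2√5 ℏ ≈ 4.472ℏ.
For m_l = -1: cos θ = -1/√20, θ ≈ 102.92°.

L_z,max = 4ℏ; |L| = 2√5 ℏ ≈ 4.472ℏ; θ(m_l=-1) ≈ 102.92°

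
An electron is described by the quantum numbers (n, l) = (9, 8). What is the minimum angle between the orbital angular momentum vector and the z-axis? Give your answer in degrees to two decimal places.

θ_min ≈ 19.47°

|L| = ℏ√(l(l+1)) = 6√2 ℏ.
The smallest angle corresponds to the largest L_z, i.e. m_l = l = 8, giving L_z = 8ℏ.
cos θ_min = 8/√72, so θ_min ≈ 19.47°.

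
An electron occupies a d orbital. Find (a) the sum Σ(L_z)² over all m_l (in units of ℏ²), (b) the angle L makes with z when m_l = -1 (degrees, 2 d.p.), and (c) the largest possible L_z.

D corresponds to l = 2.
Σ m_l² = 10, so Σ(L_z)² = 10 ℏ².
For m_l = -1: cos θ = -1/√6, θ ≈ 114.09°.
L_z,max = lℏ = 2ℏ.

Σ(L_z)² = 10 ℏ²; θ(m_l=-1) ≈ 114.09°; L_z,max = 2ℏ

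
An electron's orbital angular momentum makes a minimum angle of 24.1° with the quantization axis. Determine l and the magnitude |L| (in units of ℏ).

cos θ_min = l/√(l(l+1)) = √(l/(l+1)), so l/(l+1) = cos²(24.1°) = 0.8333.
Solving: l = 5.
Then |L| = ℏ√(5·6) = √30 ℏ.

l = 5, |L| = √30 ℏ ≈ 5.477ℏ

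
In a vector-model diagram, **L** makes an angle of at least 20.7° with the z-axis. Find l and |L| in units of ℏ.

cos θ_min = l/√(l(l+1)) = √(l/(l+1)), so l/(l+1) = cos²(20.7°) = 0.8751.
Solving: l = 7.
Then |L| = ℏ√(7·8) = 2√14 ℏ.

l = 7, |L| = 2√14 ℏ ≈ 7.483ℏ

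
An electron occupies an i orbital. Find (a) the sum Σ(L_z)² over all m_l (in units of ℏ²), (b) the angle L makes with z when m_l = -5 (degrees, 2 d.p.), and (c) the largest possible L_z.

The letter i corresponds to l = 6.
Σ m_l² = 182, so Σ(L_z)² = 182 ℏ².
For m_l = -5: cos θ = -5/√42, θ ≈ 140.49°.
L_z,max = lℏ = 6ℏ.

Σ(L_z)² = 182 ℏ²; θ(m_l=-5) ≈ 140.49°; L_z,max = 6ℏ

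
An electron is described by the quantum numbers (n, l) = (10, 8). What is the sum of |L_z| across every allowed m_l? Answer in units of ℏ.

Σ|L_z| = 72 ℏ

m_l runs from −8 to 8, i.e. {-8, -7, -6, -5, -4, -3, -2, -1, 0, 1, 2, 3, 4, 5, 6, 7, 8}.
Σ|m_l| = 2·8(8+1)/2 = 72.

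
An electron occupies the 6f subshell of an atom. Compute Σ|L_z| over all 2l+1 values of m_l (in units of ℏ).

For 6f, l = 3.
m_l ∈ {-3, -2, -1, 0, 1, 2, 3}.
Σ|m_l| = 2·3(3+1)/2 = 12.

Σ|L_z| = 12 ℏ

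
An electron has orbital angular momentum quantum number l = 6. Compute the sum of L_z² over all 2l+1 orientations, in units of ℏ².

Σ(L_z)² = 182 ℏ²

The allowed m_l values are -6, -5, -4, -3, -2, -1, 0, 1, 2, 3, 4, 5, 6.
Summing m² from −6 to 6: Σ m_l² = 182.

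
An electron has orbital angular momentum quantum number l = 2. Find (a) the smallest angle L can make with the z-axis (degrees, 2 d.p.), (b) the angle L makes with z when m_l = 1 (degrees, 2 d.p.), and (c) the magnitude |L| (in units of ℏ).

θ_min ≈ 35.26°; θ(m_l=1) ≈ 65.91°; |L| = √6 ℏ ≈ 2.449ℏ

cos θ_min = 2/√6, so θ_min ≈ 35.26°.
For m_l = 1: cos θ = 1/√6, θ ≈ 65.91°.
|L| = ℏ√(2·3) = √6 ℏ ≈ 2.449ℏ.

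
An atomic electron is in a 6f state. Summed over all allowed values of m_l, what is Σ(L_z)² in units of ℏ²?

For 6f, l = 3.
m_l ∈ {-3, -2, -1, 0, 1, 2, 3}.
Summing m² from −3 to 3: Σ m_l² = 28.

Σ(L_z)² = 28 ℏ²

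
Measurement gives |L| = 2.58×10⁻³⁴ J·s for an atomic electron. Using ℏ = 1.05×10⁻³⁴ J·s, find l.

l = 2

In units of ℏ, |L| ≈ 2.457.
(|L|/ℏ)² = l(l+1) ≈ 6.04 ⇒ l = 2.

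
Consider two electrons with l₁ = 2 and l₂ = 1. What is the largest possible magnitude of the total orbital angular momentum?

By the triangle rule, |l₁ − l₂| ≤ L ≤ l₁ + l₂.
L ∈ {1, 2, 3}.
The largest magnitude corresponds to L = 3: |L_tot| = ℏ√(3·4) = 2√3 ℏ.

|L_tot|_max = 2√3 ℏ ≈ 3.464ℏ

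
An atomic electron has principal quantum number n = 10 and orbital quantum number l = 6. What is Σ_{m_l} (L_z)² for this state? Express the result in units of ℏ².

m_l ∈ {-6, -5, -4, -3, -2, -1, 0, 1, 2, 3, 4, 5, 6}.
Σ m_l² = l(l+1)(2l+1)/3 = 6·7·13/3 = 182.

Σ(L_z)² = 182 ℏ²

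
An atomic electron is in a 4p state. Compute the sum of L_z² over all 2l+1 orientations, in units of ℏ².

Σ(L_z)² = 2 ℏ²

The 4p subshell has l = 1.
m_l runs from −1 to 1, i.e. {-1, 0, 1}.
Σ m_l² = l(l+1)(2l+1)/3 = 1·2·3/3 = 2.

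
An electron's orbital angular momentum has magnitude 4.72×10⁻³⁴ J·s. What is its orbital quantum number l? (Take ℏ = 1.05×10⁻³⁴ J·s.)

l = 4

Dividing by ℏ: |L|/ℏ ≈ 4.495.
l(l+1) ≈ 4.495² ≈ 20.21, so l = 4.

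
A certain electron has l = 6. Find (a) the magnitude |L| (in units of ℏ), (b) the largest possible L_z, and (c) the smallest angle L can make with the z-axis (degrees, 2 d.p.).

|L| = √42 ℏ ≈ 6.481ℏ; L_z,max = 6ℏ; θ_min ≈ 22.21°

|L| = ℏ√(6·7) = √42 ℏ ≈ 6.481ℏ.
L_z,max = lℏ = 6ℏ.
cos θ_min = 6/√42, so θ_min ≈ 22.21°.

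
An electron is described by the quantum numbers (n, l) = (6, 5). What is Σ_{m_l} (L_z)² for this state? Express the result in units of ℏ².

m_l ∈ {-5, -4, -3, -2, -1, 0, 1, 2, 3, 4, 5}.
Summing m² from −5 to 5: Σ m_l² = 110.

Σ(L_z)² = 110 ℏ²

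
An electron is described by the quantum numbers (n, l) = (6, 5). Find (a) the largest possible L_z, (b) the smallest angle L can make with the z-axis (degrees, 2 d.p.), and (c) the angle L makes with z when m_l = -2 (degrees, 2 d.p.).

L_z,max = 5ℏ; θ_min ≈ 24.09°; θ(m_l=-2) ≈ 111.42°

L_z,max = lℏ = 5ℏ.
cos θ_min = 5/√30, so θ_min ≈ 24.09°.
For m_l = -2: cos θ = -2/√30, θ ≈ 111.42°.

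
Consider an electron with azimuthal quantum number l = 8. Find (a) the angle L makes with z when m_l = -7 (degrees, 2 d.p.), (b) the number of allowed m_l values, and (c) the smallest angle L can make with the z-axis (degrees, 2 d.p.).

For m_l = -7: cos θ = -7/√72, θ ≈ 145.58°.
There are 2l+1 = 17 values of m_l.
cos θ_min = 8/√72, so θ_min ≈ 19.47°.

θ(m_l=-7) ≈ 145.58°; 17 values; θ_min ≈ 19.47°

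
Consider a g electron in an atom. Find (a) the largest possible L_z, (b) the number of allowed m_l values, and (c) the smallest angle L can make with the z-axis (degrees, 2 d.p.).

L_z,max = 4ℏ; 9 values; θ_min ≈ 26.57°

A g state has l = 4.
L_z,max = lℏ = 4ℏ.
There are 2l+1 = 9 values of m_l.
cos θ_min = 4/√20, so θ_min ≈ 26.57°.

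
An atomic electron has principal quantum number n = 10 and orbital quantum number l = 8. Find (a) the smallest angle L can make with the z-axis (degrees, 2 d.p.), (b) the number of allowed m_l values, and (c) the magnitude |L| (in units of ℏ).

θ_min ≈ 19.47°; 17 values; |L| = 6√2 ℏ ≈ 8.485ℏ

cos θ_min = 8/√72, so θ_min ≈ 19.47°.
There are 2l+1 = 17 values of m_l.
|L| = ℏ√(8·9) = 6√2 ℏ ≈ 8.485ℏ.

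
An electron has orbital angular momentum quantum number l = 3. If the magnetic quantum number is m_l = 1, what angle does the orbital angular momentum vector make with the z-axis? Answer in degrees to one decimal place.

|L| = ℏ√(l(l+1)) = 2√3 ℏ.
L_z = m_l ℏ = 1ℏ.
cos θ = L_z/|L| = 1/√12, so θ ≈ 73.2°.

θ ≈ 73.2°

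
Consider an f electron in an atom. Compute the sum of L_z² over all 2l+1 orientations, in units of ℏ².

An f state has l = 3.
The allowed m_l values are -3, -2, -1, 0, 1, 2, 3.
Summing m² from −3 to 3: Σ m_l² = 28.

Σ(L_z)² = 28 ℏ²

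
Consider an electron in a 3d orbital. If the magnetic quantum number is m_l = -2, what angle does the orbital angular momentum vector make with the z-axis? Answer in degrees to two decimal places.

For 3d, l = 2.
|L| = ℏ√(l(l+1)) = √6 ℏ.
L_z = m_l ℏ = −2ℏ.
cos θ = L_z/|L| = -2/√6, so θ ≈ 144.74°.

θ ≈ 144.74°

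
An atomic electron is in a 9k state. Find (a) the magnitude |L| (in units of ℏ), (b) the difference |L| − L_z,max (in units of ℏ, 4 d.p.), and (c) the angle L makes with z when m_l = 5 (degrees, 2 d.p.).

|L| = 2√14 ℏ ≈ 7.483ℏ; |L|−L_z,max ≈ 0.4833ℏ; θ(m_l=5) ≈ 48.08°

For 9k, l = 7.
|L| = ℏ√(7·8) = 2√14 ℏ ≈ 7.483ℏ.
|L| − L_z,max = (2√14 − 7)ℏ ≈ 0.4833ℏ.
For m_l = 5: cos θ = 5/√56, θ ≈ 48.08°.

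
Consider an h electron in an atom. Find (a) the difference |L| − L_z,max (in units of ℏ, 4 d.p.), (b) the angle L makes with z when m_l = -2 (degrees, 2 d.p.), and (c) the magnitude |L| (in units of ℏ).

H corresponds to l = 5.
|L| − L_z,max = (√30 − 5)ℏ ≈ 0.4772ℏ.
For m_l = -2: cos θ = -2/√30, θ ≈ 111.42°.
|L| = ℏ√(5·6) = √30 ℏ ≈ 5.477ℏ.

|L|−L_z,max ≈ 0.4772ℏ; θ(m_l=-2) ≈ 111.42°; |L| = √30 ℏ ≈ 5.477ℏ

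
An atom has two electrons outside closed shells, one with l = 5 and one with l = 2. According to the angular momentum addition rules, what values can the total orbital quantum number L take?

Angular momentum addition gives L = |l₁ − l₂|, …, l₁ + l₂.
So L can be 3, 4, 5, 6, 7.

L = 3, 4, 5, 6, 7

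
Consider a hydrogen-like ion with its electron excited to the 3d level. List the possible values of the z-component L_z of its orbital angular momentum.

The 3d level has l = 2.
L_z = m_l ℏ with m_l ranging from −l to +l in integer steps.
For l = 2: m_l ∈ {-2, -1, 0, 1, 2}.

L_z ∈ {−2ℏ, −ℏ, 0, ℏ, 2ℏ}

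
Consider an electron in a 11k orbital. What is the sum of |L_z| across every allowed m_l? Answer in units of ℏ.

The 11k subshell has l = 7.
m_l ∈ {-7, -6, -5, -4, -3, -2, -1, 0, 1, 2, 3, 4, 5, 6, 7}.
Σ|m_l| = 2(1+2+…+7) = 56.

Σ|L_z| = 56 ℏ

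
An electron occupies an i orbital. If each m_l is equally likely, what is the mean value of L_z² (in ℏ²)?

⟨L_z²⟩ = 14 ℏ²

An i state has l = 6.
m_l ∈ {-6, -5, -4, -3, -2, -1, 0, 1, 2, 3, 4, 5, 6}.
⟨L_z²⟩ = ℏ²·l(l+1)/3 = 14ℏ².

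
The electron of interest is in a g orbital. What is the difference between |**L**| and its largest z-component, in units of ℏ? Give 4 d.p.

|L| − L_z,max ≈ 0.4721ℏ

For a g orbital, l = 4.
|L| = 2√5 ℏ ≈ 4.4721ℏ, while L_z,max = lℏ = 4ℏ.
The difference is (2√5 − 4)ℏ ≈ 0.4721ℏ.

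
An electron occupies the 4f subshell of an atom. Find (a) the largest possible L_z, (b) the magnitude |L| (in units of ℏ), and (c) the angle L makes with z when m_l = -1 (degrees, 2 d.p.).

For 4f, l = 3.
L_z,max = lℏ = 3ℏ.
|L| = ℏ√(3·4) = 2√3 ℏ ≈ 3.464ℏ.
For m_l = -1: cos θ = -1/√12, θ ≈ 106.78°.

L_z,max = 3ℏ; |L| = 2√3 ℏ ≈ 3.464ℏ; θ(m_l=-1) ≈ 106.78°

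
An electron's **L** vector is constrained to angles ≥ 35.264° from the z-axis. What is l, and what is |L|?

At minimum angle, m_l = l, so cos θ = l/√(l(l+1)); cos²θ = l/(l+1) = 0.6667.
l = cos²θ/sin²θ ≈ 2.
Then |L| = ℏ√(2·3) = √6 ℏ.

l = 2, |L| = √6 ℏ ≈ 2.449ℏ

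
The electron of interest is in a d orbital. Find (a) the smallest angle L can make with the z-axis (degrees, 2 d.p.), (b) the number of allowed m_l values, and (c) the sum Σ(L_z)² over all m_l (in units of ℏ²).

θ_min ≈ 35.26°; 5 values; Σ(L_z)² = 10 ℏ²

The letter d corresponds to l = 2.
cos θ_min = 2/√6, so θ_min ≈ 35.26°.
There are 2l+1 = 5 values of m_l.
Σ m_l² = 10, so Σ(L_z)² = 10 ℏ².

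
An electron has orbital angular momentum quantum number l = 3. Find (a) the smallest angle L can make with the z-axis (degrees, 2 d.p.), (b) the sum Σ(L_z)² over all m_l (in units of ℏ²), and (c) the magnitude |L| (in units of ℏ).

cos θ_min = 3/√12, so θ_min ≈ 30.00°.
Σ m_l² = 28, so Σ(L_z)² = 28 ℏ².
|L| = ℏ√(3·4) = 2√3 ℏ ≈ 3.464ℏ.

θ_min ≈ 30.00°; Σ(L_z)² = 28 ℏ²; |L| = 2√3 ℏ ≈ 3.464ℏ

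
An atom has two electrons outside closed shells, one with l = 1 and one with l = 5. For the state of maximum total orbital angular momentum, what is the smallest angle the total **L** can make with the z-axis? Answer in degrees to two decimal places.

Angular momentum addition gives L = |l₁ − l₂|, …, l₁ + l₂.
Allowed values: L = 4, 5, 6.
The maximum is L = 6, with |L_tot| = ℏ√(6·7) = √42 ℏ.
The minimum angle with z is arccos(6/√42) ≈ 22.21°.

θ_min ≈ 22.21°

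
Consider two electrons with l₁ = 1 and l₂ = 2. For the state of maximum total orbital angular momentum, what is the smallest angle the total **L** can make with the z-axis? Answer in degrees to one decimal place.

θ_min ≈ 30.0°

By the triangle rule, |l₁ − l₂| ≤ L ≤ l₁ + l₂.
So L can be 1, 2, 3.
The maximum is L = 3, with |L_tot| = ℏ√(3·4) = 2√3 ℏ.
The minimum angle with z is arccos(3/√12) ≈ 30.0°.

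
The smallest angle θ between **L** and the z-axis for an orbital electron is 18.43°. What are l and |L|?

l = 9, |L| = 3√10 ℏ ≈ 9.487ℏ

cos²θ_min = l/(l+1) = 0.9001.
l = cos²θ/sin²θ ≈ 9.
Then |L| = ℏ√(9·10) = 3√10 ℏ.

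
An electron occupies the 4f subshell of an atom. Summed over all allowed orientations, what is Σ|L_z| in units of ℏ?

Σ|L_z| = 12 ℏ

4f means n = 4, l = 3.
m_l ∈ {-3, -2, -1, 0, 1, 2, 3}.
Σ|m_l| = 2(1+2+…+3) = 12.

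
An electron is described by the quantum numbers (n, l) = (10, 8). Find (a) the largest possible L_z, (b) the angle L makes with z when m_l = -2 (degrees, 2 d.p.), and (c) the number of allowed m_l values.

L_z,max = 8ℏ; θ(m_l=-2) ≈ 103.63°; 17 values

L_z,max = lℏ = 8ℏ.
For m_l = -2: cos θ = -2/√72, θ ≈ 103.63°.
There are 2l+1 = 17 values of m_l.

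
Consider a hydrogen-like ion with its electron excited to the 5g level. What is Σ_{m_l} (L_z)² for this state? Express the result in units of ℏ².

Σ(L_z)² = 60 ℏ²

The 5g level has l = 4.
The allowed m_l values are -4, -3, -2, -1, 0, 1, 2, 3, 4.
Summing m² from −4 to 4: Σ m_l² = 60.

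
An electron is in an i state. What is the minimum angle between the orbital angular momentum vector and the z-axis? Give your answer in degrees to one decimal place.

θ_min ≈ 22.2°

The letter i corresponds to l = 6.
|L| = √(l(l+1)) ℏ = √42 ℏ.
The smallest angle corresponds to the largest L_z, i.e. m_l = l = 6, giving L_z = 6ℏ.
cos θ_min = 6/√42, so θ_min ≈ 22.2°.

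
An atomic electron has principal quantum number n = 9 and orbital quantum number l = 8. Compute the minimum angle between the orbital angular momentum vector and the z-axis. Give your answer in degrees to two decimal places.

|L| = √(l(l+1)) ℏ = 6√2 ℏ.
The smallest angle corresponds to the largest L_z, i.e. m_l = l = 8, giving L_z = 8ℏ.
cos θ_min = 8/√72, so θ_min ≈ 19.47°.

θ_min ≈ 19.47°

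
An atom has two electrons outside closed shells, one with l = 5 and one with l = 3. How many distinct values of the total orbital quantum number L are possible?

Angular momentum addition gives L = |l₁ − l₂|, …, l₁ + l₂.
So L can be 2, 3, 4, 5, 6, 7, 8.
That is 7 values.

7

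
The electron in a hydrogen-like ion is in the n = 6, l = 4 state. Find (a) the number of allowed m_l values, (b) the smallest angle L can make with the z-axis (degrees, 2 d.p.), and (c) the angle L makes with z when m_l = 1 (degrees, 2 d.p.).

There are 2l+1 = 9 values of m_l.
cos θ_min = 4/√20, so θ_min ≈ 26.57°.
For m_l = 1: cos θ = 1/√20, θ ≈ 77.08°.

9 values; θ_min ≈ 26.57°; θ(m_l=1) ≈ 77.08°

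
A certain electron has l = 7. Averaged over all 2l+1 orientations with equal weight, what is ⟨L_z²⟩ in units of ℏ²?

⟨L_z²⟩ = 18.67 ℏ²

m_l ∈ {-7, -6, -5, -4, -3, -2, -1, 0, 1, 2, 3, 4, 5, 6, 7}.
⟨L_z²⟩ = ℏ²·l(l+1)/3 = 18.67ℏ².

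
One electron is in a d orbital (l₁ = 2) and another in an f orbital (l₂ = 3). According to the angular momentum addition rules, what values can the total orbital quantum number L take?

L = 1, 2, 3, 4, 5

Angular momentum addition gives L = |l₁ − l₂|, …, l₁ + l₂.
Allowed values: L = 1, 2, 3, 4, 5.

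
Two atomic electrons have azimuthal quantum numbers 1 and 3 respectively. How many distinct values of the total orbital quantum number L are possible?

3

L runs from |1 − 3| = 2 to 1 + 3 = 4.
Allowed values: L = 2, 3, 4.
That is 3 values.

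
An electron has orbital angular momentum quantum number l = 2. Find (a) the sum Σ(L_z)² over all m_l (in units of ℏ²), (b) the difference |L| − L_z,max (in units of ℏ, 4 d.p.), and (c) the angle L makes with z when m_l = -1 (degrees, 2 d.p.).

Σ m_l² = 10, so Σ(L_z)² = 10 ℏ².
|L| − L_z,max = (√6 − 2)ℏ ≈ 0.4495ℏ.
For m_l = -1: cos θ = -1/√6, θ ≈ 114.09°.

Σ(L_z)² = 10 ℏ²; |L|−L_z,max ≈ 0.4495ℏ; θ(m_l=-1) ≈ 114.09°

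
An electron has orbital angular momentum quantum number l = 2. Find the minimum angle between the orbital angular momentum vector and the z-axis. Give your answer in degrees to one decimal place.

|L| = ℏ√(l(l+1)) = √6 ℏ.
The smallest angle corresponds to the largest L_z, i.e. m_l = l = 2, giving L_z = 2ℏ.
cos θ_min = 2/√6, so θ_min ≈ 35.3°.

θ_min ≈ 35.3°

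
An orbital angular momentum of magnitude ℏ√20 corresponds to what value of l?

|L| = ℏ√(l(l+1)), so l(l+1) = 20.
Solving: l = 4.

l = 4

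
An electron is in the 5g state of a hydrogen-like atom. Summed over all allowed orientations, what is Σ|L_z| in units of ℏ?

Σ|L_z| = 20 ℏ

The 5g subshell has l = 4.
m_l ∈ {-4, -3, -2, -1, 0, 1, 2, 3, 4}.
Σ|m_l| = 2·4(4+1)/2 = 20.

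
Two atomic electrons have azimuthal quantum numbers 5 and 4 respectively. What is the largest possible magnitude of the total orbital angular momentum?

|L_tot|_max = 3√10 ℏ ≈ 9.487ℏ

The total orbital quantum number L ranges from |l₁ − l₂| to l₁ + l₂ in integer steps.
So L can be 1, 2, 3, 4, 5, 6, 7, 8, 9.
The largest magnitude corresponds to L = 9: |L_tot| = ℏ√(9·10) = 3√10 ℏ.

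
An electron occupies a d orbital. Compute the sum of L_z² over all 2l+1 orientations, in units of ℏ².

Σ(L_z)² = 10 ℏ²

For a d orbital, l = 2.
m_l runs from −2 to 2, i.e. {-2, -1, 0, 1, 2}.
Summing m² from −2 to 2: Σ m_l² = 10.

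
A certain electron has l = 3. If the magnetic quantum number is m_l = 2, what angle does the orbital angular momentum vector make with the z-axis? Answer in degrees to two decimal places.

θ ≈ 54.74°

|L| = ℏ√(l(l+1)) = 2√3 ℏ.
L_z = m_l ℏ = 2ℏ.
cos θ = L_z/|L| = 2/√12, so θ ≈ 54.74°.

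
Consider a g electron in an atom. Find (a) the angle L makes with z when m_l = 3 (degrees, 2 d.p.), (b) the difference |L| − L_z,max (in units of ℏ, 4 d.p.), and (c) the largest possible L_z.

θ(m_l=3) ≈ 47.87°; |L|−L_z,max ≈ 0.4721ℏ; L_z,max = 4ℏ

G corresponds to l = 4.
For m_l = 3: cos θ = 3/√20, θ ≈ 47.87°.
|L| − L_z,max = (2√5 − 4)ℏ ≈ 0.4721ℏ.
L_z,max = lℏ = 4ℏ.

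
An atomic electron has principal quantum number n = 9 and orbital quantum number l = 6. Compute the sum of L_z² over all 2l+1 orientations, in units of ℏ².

The allowed m_l values are -6, -5, -4, -3, -2, -1, 0, 1, 2, 3, 4, 5, 6.
Σ m_l² = l(l+1)(2l+1)/3 = 6·7·13/3 = 182.

Σ(L_z)² = 182 ℏ²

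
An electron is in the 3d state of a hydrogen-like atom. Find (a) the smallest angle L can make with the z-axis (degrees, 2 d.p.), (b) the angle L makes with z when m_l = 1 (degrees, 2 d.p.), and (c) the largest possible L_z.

θ_min ≈ 35.26°; θ(m_l=1) ≈ 65.91°; L_z,max = 2ℏ

3d means n = 3, l = 2.
cos θ_min = 2/√6, so θ_min ≈ 35.26°.
For m_l = 1: cos θ = 1/√6, θ ≈ 65.91°.
L_z,max = lℏ = 2ℏ.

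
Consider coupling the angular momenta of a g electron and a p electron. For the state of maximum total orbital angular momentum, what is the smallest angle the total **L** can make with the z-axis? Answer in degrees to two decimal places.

L runs from |4 − 1| = 3 to 4 + 1 = 5.
So L can be 3, 4, 5.
The maximum is L = 5, with |L_tot| = ℏ√(5·6) = √30 ℏ.
The minimum angle with z is arccos(5/√30) ≈ 24.09°.

θ_min ≈ 24.09°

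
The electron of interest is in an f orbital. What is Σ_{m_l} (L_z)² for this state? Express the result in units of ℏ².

Σ(L_z)² = 28 ℏ²

F corresponds to l = 3.
The allowed m_l values are -3, -2, -1, 0, 1, 2, 3.
Σ m_l² = 2·(1 + 4 + 9) = 28.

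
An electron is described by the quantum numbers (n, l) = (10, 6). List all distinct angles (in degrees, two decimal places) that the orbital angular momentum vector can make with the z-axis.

θ ∈ {22.21°, 39.51°, 51.89°, 62.42°, 72.02°, 81.12°, 90.00°, 98.88°, 107.98°, 117.58°, 128.11°, 140.49°, 157.79°}

|L| = √(l(l+1)) ℏ = √42 ℏ.
cos θ = m_l/√42 for each m_l ∈ {-6, -5, -4, -3, -2, -1, 0, 1, 2, 3, 4, 5, 6}.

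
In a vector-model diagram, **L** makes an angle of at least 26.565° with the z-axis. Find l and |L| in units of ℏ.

cos²θ_min = l/(l+1) = 0.8000.
l = cos²θ/sin²θ ≈ 4.
Then |L| = ℏ√(4·5) = 2√5 ℏ.

l = 4, |L| = 2√5 ℏ ≈ 4.472ℏ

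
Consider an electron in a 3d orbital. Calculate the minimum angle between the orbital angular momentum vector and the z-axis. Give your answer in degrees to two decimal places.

The 3d subshell has l = 2.
|L| = ℏ√(l(l+1)) = √6 ℏ.
The smallest angle corresponds to the largest L_z, i.e. m_l = l = 2, giving L_z = 2ℏ.
cos θ_min = 2/√6, so θ_min ≈ 35.26°.

θ_min ≈ 35.26°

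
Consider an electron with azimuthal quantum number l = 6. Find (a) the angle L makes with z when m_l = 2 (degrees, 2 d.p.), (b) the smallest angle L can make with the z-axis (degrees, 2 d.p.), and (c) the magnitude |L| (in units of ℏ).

θ(m_l=2) ≈ 72.02°; θ_min ≈ 22.21°; |L| = √42 ℏ ≈ 6.481ℏ

For m_l = 2: cos θ = 2/√42, θ ≈ 72.02°.
cos θ_min = 6/√42, so θ_min ≈ 22.21°.
|L| = ℏ√(6·7) = √42 ℏ ≈ 6.481ℏ.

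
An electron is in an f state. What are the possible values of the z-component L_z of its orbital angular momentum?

The letter f corresponds to l = 3.
L_z = m_l ℏ with m_l ranging from −l to +l in integer steps.
For l = 3: m_l ∈ {-3, -2, -1, 0, 1, 2, 3}.

L_z ∈ {−3ℏ, −2ℏ, −ℏ, 0, ℏ, 2ℏ, 3ℏ}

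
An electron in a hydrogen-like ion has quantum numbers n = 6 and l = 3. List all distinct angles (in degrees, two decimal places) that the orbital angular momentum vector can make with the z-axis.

θ ∈ {30.00°, 54.74°, 73.22°, 90.00°, 106.78°, 125.26°, 150.00°}

|L|² = l(l+1)ℏ² = 12ℏ², so |L| = 2√3 ℏ.
cos θ = m_l/√12 for each m_l ∈ {-3, -2, -1, 0, 1, 2, 3}.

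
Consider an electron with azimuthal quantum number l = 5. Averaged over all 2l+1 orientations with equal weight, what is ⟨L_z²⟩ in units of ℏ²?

m_l ∈ {-5, -4, -3, -2, -1, 0, 1, 2, 3, 4, 5}.
⟨L_z²⟩ = ℏ²·(Σ m_l²)/(2l+1) = ℏ²·110/11 = 10ℏ².

⟨L_z²⟩ = 10 ℏ²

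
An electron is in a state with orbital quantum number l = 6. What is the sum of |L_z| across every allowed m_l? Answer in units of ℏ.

Σ|L_z| = 42 ℏ

m_l ∈ {-6, -5, -4, -3, -2, -1, 0, 1, 2, 3, 4, 5, 6}.
Σ|m_l| = 2·6(6+1)/2 = 42.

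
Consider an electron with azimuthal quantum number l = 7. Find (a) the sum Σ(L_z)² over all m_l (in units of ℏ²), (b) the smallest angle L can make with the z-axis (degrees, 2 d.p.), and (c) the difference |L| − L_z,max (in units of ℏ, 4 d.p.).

Σ m_l² = 280, so Σ(L_z)² = 280 ℏ².
cos θ_min = 7/√56, so θ_min ≈ 20.70°.
|L| − L_z,max = (2√14 − 7)ℏ ≈ 0.4833ℏ.

Σ(L_z)² = 280 ℏ²; θ_min ≈ 20.70°; |L|−L_z,max ≈ 0.4833ℏ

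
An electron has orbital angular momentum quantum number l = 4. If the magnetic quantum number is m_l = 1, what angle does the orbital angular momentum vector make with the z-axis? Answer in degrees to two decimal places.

|L|² = l(l+1)ℏ² = 20ℏ², so |L| = 2√5 ℏ.
L_z = m_l ℏ = 1ℏ.
cos θ = L_z/|L| = 1/√20, so θ ≈ 77.08°.

θ ≈ 77.08°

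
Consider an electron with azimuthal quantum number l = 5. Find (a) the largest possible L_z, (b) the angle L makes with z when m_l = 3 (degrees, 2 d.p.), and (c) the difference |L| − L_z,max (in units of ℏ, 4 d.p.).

L_z,max = 5ℏ; θ(m_l=3) ≈ 56.79°; |L|−L_z,max ≈ 0.4772ℏ

L_z,max = lℏ = 5ℏ.
For m_l = 3: cos θ = 3/√30, θ ≈ 56.79°.
|L| − L_z,max = (√30 − 5)ℏ ≈ 0.4772ℏ.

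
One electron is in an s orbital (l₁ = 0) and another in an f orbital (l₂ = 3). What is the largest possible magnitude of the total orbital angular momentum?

|L_tot|_max = 2√3 ℏ ≈ 3.464ℏ

The total orbital quantum number L ranges from |l₁ − l₂| to l₁ + l₂ in integer steps.
Allowed values: L = 3.
The largest magnitude corresponds to L = 3: |L_tot| = ℏ√(3·4) = 2√3 ℏ.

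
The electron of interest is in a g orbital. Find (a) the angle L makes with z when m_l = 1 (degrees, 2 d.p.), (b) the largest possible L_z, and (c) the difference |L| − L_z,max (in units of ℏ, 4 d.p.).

The letter g corresponds to l = 4.
For m_l = 1: cos θ = 1/√20, θ ≈ 77.08°.
L_z,max = lℏ = 4ℏ.
|L| − L_z,max = (2√5 − 4)ℏ ≈ 0.4721ℏ.

θ(m_l=1) ≈ 77.08°; L_z,max = 4ℏ; |L|−L_z,max ≈ 0.4721ℏ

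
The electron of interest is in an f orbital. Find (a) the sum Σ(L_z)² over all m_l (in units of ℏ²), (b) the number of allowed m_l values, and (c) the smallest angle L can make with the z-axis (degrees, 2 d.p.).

Σ(L_z)² = 28 ℏ²; 7 values; θ_min ≈ 30.00°

An f state has l = 3.
Σ m_l² = 28, so Σ(L_z)² = 28 ℏ².
There are 2l+1 = 7 values of m_l.
cos θ_min = 3/√12, so θ_min ≈ 30.00°.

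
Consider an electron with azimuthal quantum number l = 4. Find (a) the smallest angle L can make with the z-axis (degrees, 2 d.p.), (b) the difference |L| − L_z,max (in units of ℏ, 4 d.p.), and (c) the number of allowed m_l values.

cos θ_min = 4/√20, so θ_min ≈ 26.57°.
|L| − L_z,max = (2√5 − 4)ℏ ≈ 0.4721ℏ.
There are 2l+1 = 9 values of m_l.

θ_min ≈ 26.57°; |L|−L_z,max ≈ 0.4721ℏ; 9 values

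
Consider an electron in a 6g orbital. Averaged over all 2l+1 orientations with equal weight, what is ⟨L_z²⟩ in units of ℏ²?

For 6g, l = 4.
m_l runs from −4 to 4, i.e. {-4, -3, -2, -1, 0, 1, 2, 3, 4}.
⟨L_z²⟩ = ℏ²·l(l+1)/3 = 6.667ℏ².

⟨L_z²⟩ = 6.667 ℏ²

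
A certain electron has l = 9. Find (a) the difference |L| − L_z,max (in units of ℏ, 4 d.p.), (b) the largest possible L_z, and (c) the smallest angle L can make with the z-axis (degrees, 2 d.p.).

|L|−L_z,max ≈ 0.4868ℏ; L_z,max = 9ℏ; θ_min ≈ 18.43°

|L| − L_z,max = (3√10 − 9)ℏ ≈ 0.4868ℏ.
L_z,max = lℏ = 9ℏ.
cos θ_min = 9/√90, so θ_min ≈ 18.43°.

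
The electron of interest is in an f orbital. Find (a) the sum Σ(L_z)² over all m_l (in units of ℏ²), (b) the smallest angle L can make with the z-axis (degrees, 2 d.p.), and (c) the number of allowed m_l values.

Σ(L_z)² = 28 ℏ²; θ_min ≈ 30.00°; 7 values

For an f orbital, l = 3.
Σ m_l² = 28, so Σ(L_z)² = 28 ℏ².
cos θ_min = 3/√12, so θ_min ≈ 30.00°.
There are 2l+1 = 7 values of m_l.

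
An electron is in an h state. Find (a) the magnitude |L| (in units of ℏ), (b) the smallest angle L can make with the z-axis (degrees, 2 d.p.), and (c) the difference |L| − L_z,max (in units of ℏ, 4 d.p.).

|L| = √30 ℏ ≈ 5.477ℏ; θ_min ≈ 24.09°; |L|−L_z,max ≈ 0.4772ℏ

An h state has l = 5.
|L| = ℏ√(5·6) = √30 ℏ ≈ 5.477ℏ.
cos θ_min = 5/√30, so θ_min ≈ 24.09°.
|L| − L_z,max = (√30 − 5)ℏ ≈ 0.4772ℏ.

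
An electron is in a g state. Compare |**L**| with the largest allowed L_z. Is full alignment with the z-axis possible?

No: L_z,max = 4ℏ < |L| = 2√5 ℏ ≈ 4.472ℏ

A g state has l = 4.
|L| = 2√5 ℏ ≈ 4.4721ℏ, while L_z,max = lℏ = 4ℏ.
Since |L| > L_z,max, the vector can never point exactly along z; the closest it comes is θ_min = arccos(4/√20) ≈ 26.6°.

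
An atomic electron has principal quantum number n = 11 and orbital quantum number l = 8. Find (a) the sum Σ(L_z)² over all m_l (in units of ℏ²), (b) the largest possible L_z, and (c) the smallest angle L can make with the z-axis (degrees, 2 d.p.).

Σ m_l² = 408, so Σ(L_z)² = 408 ℏ².
L_z,max = lℏ = 8ℏ.
cos θ_min = 8/√72, so θ_min ≈ 19.47°.

Σ(L_z)² = 408 ℏ²; L_z,max = 8ℏ; θ_min ≈ 19.47°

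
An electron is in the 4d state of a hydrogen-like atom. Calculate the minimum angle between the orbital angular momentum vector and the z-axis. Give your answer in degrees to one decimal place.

4d means n = 4, l = 2.
|L| = √(l(l+1)) ℏ = √6 ℏ.
The smallest angle corresponds to the largest L_z, i.e. m_l = l = 2, giving L_z = 2ℏ.
cos θ_min = 2/√6, so θ_min ≈ 35.3°.

θ_min ≈ 35.3°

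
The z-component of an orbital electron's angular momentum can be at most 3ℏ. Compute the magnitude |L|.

Since max m_l = l, l = 3.
|L| = √(l(l+1)) ℏ = 2√3 ℏ.

|L| = 2√3 ℏ ≈ 3.464ℏ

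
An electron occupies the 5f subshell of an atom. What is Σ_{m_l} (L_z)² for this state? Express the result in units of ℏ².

The 5f subshell has l = 3.
m_l ∈ {-3, -2, -1, 0, 1, 2, 3}.
Summing m² from −3 to 3: Σ m_l² = 28.

Σ(L_z)² = 28 ℏ²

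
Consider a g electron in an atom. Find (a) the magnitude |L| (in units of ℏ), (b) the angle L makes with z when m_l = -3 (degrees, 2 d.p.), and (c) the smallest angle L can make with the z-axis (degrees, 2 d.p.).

|L| = 2√5 ℏ ≈ 4.472ℏ; θ(m_l=-3) ≈ 132.13°; θ_min ≈ 26.57°

The letter g corresponds to l = 4.
|L| = ℏ√(4·5) = 2√5 ℏ ≈ 4.472ℏ.
For m_l = -3: cos θ = -3/√20, θ ≈ 132.13°.
cos θ_min = 4/√20, so θ_min ≈ 26.57°.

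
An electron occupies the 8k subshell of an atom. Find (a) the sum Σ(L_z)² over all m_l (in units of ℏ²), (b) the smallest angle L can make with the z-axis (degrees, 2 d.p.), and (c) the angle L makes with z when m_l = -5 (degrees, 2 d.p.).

Σ(L_z)² = 280 ℏ²; θ_min ≈ 20.70°; θ(m_l=-5) ≈ 131.92°

The 8k subshell has l = 7.
Σ m_l² = 280, so Σ(L_z)² = 280 ℏ².
cos θ_min = 7/√56, so θ_min ≈ 20.70°.
For m_l = -5: cos θ = -5/√56, θ ≈ 131.92°.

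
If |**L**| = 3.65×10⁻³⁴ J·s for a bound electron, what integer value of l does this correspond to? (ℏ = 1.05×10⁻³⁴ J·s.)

l = 3

Dividing by ℏ: |L|/ℏ ≈ 3.476.
Set l(l+1) = 12.08; the integer solution is l = 3.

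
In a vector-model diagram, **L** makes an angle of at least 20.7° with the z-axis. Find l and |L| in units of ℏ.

l = 7, |L| = 2√14 ℏ ≈ 7.483ℏ

At minimum angle, m_l = l, so cos θ = l/√(l(l+1)); cos²θ = l/(l+1) = 0.8751.
l = cos²θ/sin²θ ≈ 7.
Then |L| = ℏ√(7·8) = 2√14 ℏ.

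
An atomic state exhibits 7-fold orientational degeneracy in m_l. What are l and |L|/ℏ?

l = 3, |L| = 2√3 ℏ ≈ 3.464ℏ

Since there are 2l+1 = 7 values of m_l, l = 3.
|L| = ℏ√(l(l+1)) = ℏ√(3·4) = 2√3 ℏ.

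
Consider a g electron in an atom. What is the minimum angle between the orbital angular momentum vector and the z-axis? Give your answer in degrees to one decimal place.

A g state has l = 4.
|L| = ℏ√(l(l+1)) = 2√5 ℏ.
The smallest angle corresponds to the largest L_z, i.e. m_l = l = 4, giving L_z = 4ℏ.
cos θ_min = 4/√20, so θ_min ≈ 26.6°.

θ_min ≈ 26.6°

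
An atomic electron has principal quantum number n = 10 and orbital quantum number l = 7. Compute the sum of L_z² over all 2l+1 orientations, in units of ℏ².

m_l ∈ {-7, -6, -5, -4, -3, -2, -1, 0, 1, 2, 3, 4, 5, 6, 7}.
Σ m_l² = l(l+1)(2l+1)/3 = 7·8·15/3 = 280.

Σ(L_z)² = 280 ℏ²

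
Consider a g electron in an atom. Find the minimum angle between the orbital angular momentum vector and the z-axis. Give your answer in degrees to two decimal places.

θ_min ≈ 26.57°

For a g orbital, l = 4.
|L|² = l(l+1)ℏ² = 20ℏ², so |L| = 2√5 ℏ.
The smallest angle corresponds to the largest L_z, i.e. m_l = l = 4, giving L_z = 4ℏ.
cos θ_min = 4/√20, so θ_min ≈ 26.57°.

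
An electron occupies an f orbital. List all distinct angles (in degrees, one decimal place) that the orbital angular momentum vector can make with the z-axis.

For an f orbital, l = 3.
|L| = ℏ√(l(l+1)) = 2√3 ℏ.
cos θ = m_l/√12 for each m_l ∈ {-3, -2, -1, 0, 1, 2, 3}.

θ ∈ {30.0°, 54.7°, 73.2°, 90.0°, 106.8°, 125.3°, 150.0°}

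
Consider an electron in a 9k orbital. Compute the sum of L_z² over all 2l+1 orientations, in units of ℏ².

9k means n = 9, l = 7.
m_l ∈ {-7, -6, -5, -4, -3, -2, -1, 0, 1, 2, 3, 4, 5, 6, 7}.
Σ m_l² = 2·(1 + 4 + 9 + 16 + 25 + 36 + 49) = 280.

Σ(L_z)² = 280 ℏ²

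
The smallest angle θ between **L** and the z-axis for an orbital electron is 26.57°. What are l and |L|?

l = 4, |L| = 2√5 ℏ ≈ 4.472ℏ

cos²θ_min = l/(l+1) = 0.7999.
Thus l = 0.7999/(1 − 0.7999) ≈ 4.
Then |L| = ℏ√(4·5) = 2√5 ℏ.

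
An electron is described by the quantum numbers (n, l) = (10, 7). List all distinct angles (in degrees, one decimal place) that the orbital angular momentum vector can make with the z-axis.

θ ∈ {20.7°, 36.7°, 48.1°, 57.7°, 66.4°, 74.5°, 82.3°, 90.0°, 97.7°, 105.5°, 113.6°, 122.3°, 131.9°, 143.3°, 159.3°}

|L| = √(l(l+1)) ℏ = 2√14 ℏ.
cos θ = m_l/√56 for each m_l ∈ {-7, -6, -5, -4, -3, -2, -1, 0, 1, 2, 3, 4, 5, 6, 7}.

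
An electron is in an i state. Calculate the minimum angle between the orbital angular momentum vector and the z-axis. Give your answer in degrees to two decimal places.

The letter i corresponds to l = 6.
|L|² = l(l+1)ℏ² = 42ℏ², so |L| = √42 ℏ.
The smallest angle corresponds to the largest L_z, i.e. m_l = l = 6, giving L_z = 6ℏ.
cos θ_min = 6/√42, so θ_min ≈ 22.21°.

θ_min ≈ 22.21°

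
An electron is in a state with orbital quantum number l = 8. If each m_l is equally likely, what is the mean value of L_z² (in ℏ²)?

⟨L_z²⟩ = 24 ℏ²

The allowed m_l values are -8, -7, -6, -5, -4, -3, -2, -1, 0, 1, 2, 3, 4, 5, 6, 7, 8.
Average of L_z² over 17 states: 408/17 ℏ² = 24 ℏ².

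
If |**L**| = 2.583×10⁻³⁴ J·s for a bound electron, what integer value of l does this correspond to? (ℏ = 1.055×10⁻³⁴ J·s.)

l = 2

Dividing by ℏ: |L|/ℏ ≈ 2.448.
Set l(l+1) = 5.99; the integer solution is l = 2.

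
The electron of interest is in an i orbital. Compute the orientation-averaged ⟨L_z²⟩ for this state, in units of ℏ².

An i state has l = 6.
The allowed m_l values are -6, -5, -4, -3, -2, -1, 0, 1, 2, 3, 4, 5, 6.
⟨L_z²⟩ = ℏ²·(Σ m_l²)/(2l+1) = ℏ²·182/13 = 14ℏ².

⟨L_z²⟩ = 14 ℏ²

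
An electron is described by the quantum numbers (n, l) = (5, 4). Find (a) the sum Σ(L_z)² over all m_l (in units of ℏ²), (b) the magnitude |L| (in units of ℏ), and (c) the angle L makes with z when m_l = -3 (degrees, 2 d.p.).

Σ(L_z)² = 60 ℏ²; |L| = 2√5 ℏ ≈ 4.472ℏ; θ(m_l=-3) ≈ 132.13°

Σ m_l² = 60, so Σ(L_z)² = 60 ℏ².
|L| = ℏ√(4·5) = 2√5 ℏ ≈ 4.472ℏ.
For m_l = -3: cos θ = -3/√20, θ ≈ 132.13°.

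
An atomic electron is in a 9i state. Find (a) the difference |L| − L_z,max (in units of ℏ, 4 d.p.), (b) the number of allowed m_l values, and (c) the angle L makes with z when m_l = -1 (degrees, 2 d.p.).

The 9i subshell has l = 6.
|L| − L_z,max = (√42 − 6)ℏ ≈ 0.4807ℏ.
There are 2l+1 = 13 values of m_l.
For m_l = -1: cos θ = -1/√42, θ ≈ 98.88°.

|L|−L_z,max ≈ 0.4807ℏ; 13 values; θ(m_l=-1) ≈ 98.88°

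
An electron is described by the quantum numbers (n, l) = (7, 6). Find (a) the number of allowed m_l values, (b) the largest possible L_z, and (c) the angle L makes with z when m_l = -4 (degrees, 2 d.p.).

There are 2l+1 = 13 values of m_l.
L_z,max = lℏ = 6ℏ.
For m_l = -4: cos θ = -4/√42, θ ≈ 128.11°.

13 values; L_z,max = 6ℏ; θ(m_l=-4) ≈ 128.11°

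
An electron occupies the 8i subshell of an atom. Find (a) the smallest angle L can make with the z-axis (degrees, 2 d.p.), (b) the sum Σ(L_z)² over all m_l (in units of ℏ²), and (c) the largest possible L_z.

θ_min ≈ 22.21°; Σ(L_z)² = 182 ℏ²; L_z,max = 6ℏ

8i means n = 8, l = 6.
cos θ_min = 6/√42, so θ_min ≈ 22.21°.
Σ m_l² = 182, so Σ(L_z)² = 182 ℏ².
L_z,max = lℏ = 6ℏ.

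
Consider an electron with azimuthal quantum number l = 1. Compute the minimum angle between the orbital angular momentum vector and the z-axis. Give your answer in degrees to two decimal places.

θ_min ≈ 45.00°

|L| = √(l(l+1)) ℏ = √2 ℏ.
The smallest angle corresponds to the largest L_z, i.e. m_l = l = 1, giving L_z = 1ℏ.
cos θ_min = 1/√2, so θ_min ≈ 45.00°.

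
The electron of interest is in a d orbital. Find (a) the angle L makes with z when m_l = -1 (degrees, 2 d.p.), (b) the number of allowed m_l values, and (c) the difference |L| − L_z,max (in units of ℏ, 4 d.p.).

For a d orbital, l = 2.
For m_l = -1: cos θ = -1/√6, θ ≈ 114.09°.
There are 2l+1 = 5 values of m_l.
|L| − L_z,max = (√6 − 2)ℏ ≈ 0.4495ℏ.

θ(m_l=-1) ≈ 114.09°; 5 values; |L|−L_z,max ≈ 0.4495ℏ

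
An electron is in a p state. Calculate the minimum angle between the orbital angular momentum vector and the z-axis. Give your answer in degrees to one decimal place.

θ_min ≈ 45.0°

A p state has l = 1.
|L|² = l(l+1)ℏ² = 2ℏ², so |L| = √2 ℏ.
The smallest angle corresponds to the largest L_z, i.e. m_l = l = 1, giving L_z = 1ℏ.
cos θ_min = 1/√2, so θ_min ≈ 45.0°.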